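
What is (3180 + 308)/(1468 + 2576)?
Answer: 872/1011 ≈ 0.86251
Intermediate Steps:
(3180 + 308)/(1468 + 2576) = 3488/4044 = 3488*(1/4044) = 872/1011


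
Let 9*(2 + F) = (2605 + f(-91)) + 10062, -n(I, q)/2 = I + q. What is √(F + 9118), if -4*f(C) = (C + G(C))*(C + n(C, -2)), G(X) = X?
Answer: √396134/6 ≈ 104.90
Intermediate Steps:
n(I, q) = -2*I - 2*q (n(I, q) = -2*(I + q) = -2*I - 2*q)
f(C) = -C*(4 - C)/2 (f(C) = -(C + C)*(C + (-2*C - 2*(-2)))/4 = -2*C*(C + (-2*C + 4))/4 = -2*C*(C + (4 - 2*C))/4 = -2*C*(4 - C)/4 = -C*(4 - C)/2)
F = 33943/18 (F = -2 + ((2605 + (½)*(-91)*(-4 - 91)) + 10062)/9 = -2 + ((2605 + (½)*(-91)*(-95)) + 10062)/9 = -2 + ((2605 + 8645/2) + 10062)/9 = -2 + (13855/2 + 10062)/9 = -2 + (⅑)*(33979/2) = -2 + 33979/18 = 33943/18 ≈ 1885.7)
√(F + 9118) = √(33943/18 + 9118) = √(198067/18) = √396134/6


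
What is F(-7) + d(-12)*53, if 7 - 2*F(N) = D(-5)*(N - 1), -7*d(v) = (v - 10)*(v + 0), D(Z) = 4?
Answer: -27711/14 ≈ -1979.4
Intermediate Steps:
d(v) = -v*(-10 + v)/7 (d(v) = -(v - 10)*(v + 0)/7 = -(-10 + v)*v/7 = -v*(-10 + v)/7)
F(N) = 11/2 - 2*N (F(N) = 7/2 - 2*(N - 1) = 7/2 - 2*(-1 + N) = 7/2 - (-4 + 4*N)/2 = 7/2 + (2 - 2*N) = 11/2 - 2*N)
F(-7) + d(-12)*53 = (11/2 - 2*(-7)) + ((⅐)*(-12)*(10 - 1*(-12)))*53 = (11/2 + 14) + ((⅐)*(-12)*(10 + 12))*53 = 39/2 + ((⅐)*(-12)*22)*53 = 39/2 - 264/7*53 = 39/2 - 13992/7 = -27711/14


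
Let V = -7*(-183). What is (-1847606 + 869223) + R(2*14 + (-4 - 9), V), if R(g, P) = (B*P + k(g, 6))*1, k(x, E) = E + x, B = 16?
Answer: -957866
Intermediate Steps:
V = 1281
R(g, P) = 6 + g + 16*P (R(g, P) = (16*P + (6 + g))*1 = (6 + g + 16*P)*1 = 6 + g + 16*P)
(-1847606 + 869223) + R(2*14 + (-4 - 9), V) = (-1847606 + 869223) + (6 + (2*14 + (-4 - 9)) + 16*1281) = -978383 + (6 + (28 - 13) + 20496) = -978383 + (6 + 15 + 20496) = -978383 + 20517 = -957866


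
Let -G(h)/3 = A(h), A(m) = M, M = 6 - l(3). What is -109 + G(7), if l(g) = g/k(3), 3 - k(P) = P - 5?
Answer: -626/5 ≈ -125.20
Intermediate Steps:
k(P) = 8 - P (k(P) = 3 - (P - 5) = 3 - (-5 + P) = 3 + (5 - P) = 8 - P)
l(g) = g/5 (l(g) = g/(8 - 1*3) = g/(8 - 3) = g/5)
M = 27/5 (M = 6 - 3/5 = 6 - 1*⅗ = 6 - ⅗ = 27/5 ≈ 5.4000)
A(m) = 27/5
G(h) = -81/5 (G(h) = -3*27/5 = -81/5)
-109 + G(7) = -109 - 81/5 = -626/5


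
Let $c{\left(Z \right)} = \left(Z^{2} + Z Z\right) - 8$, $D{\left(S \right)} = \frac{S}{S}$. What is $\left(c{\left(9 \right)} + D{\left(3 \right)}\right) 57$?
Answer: $8835$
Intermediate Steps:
$D{\left(S \right)} = 1$
$c{\left(Z \right)} = -8 + 2 Z^{2}$ ($c{\left(Z \right)} = \left(Z^{2} + Z^{2}\right) - 8 = 2 Z^{2} - 8 = -8 + 2 Z^{2}$)
$\left(c{\left(9 \right)} + D{\left(3 \right)}\right) 57 = \left(\left(-8 + 2 \cdot 9^{2}\right) + 1\right) 57 = \left(\left(-8 + 2 \cdot 81\right) + 1\right) 57 = \left(\left(-8 + 162\right) + 1\right) 57 = \left(154 + 1\right) 57 = 155 \cdot 57 = 8835$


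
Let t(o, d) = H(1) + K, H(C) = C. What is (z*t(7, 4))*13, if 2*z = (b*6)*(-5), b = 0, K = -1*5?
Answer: 0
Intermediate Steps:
K = -5
t(o, d) = -4 (t(o, d) = 1 - 5 = -4)
z = 0 (z = ((0*6)*(-5))/2 = (0*(-5))/2 = (½)*0 = 0)
(z*t(7, 4))*13 = (0*(-4))*13 = 0*13 = 0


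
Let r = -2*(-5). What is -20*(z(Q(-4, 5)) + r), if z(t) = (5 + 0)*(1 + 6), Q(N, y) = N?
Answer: -900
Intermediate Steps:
r = 10
z(t) = 35 (z(t) = 5*7 = 35)
-20*(z(Q(-4, 5)) + r) = -20*(35 + 10) = -20*45 = -900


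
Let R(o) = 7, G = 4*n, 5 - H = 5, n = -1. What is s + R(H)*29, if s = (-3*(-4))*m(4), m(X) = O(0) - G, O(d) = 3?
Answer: 287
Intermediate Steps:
H = 0 (H = 5 - 1*5 = 5 - 5 = 0)
G = -4 (G = 4*(-1) = -4)
m(X) = 7 (m(X) = 3 - 1*(-4) = 3 + 4 = 7)
s = 84 (s = -3*(-4)*7 = 12*7 = 84)
s + R(H)*29 = 84 + 7*29 = 84 + 203 = 287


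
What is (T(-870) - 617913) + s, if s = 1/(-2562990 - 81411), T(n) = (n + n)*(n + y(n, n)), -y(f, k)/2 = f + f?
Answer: -13643292456514/2644401 ≈ -5.1593e+6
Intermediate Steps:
y(f, k) = -4*f (y(f, k) = -2*(f + f) = -4*f)
T(n) = -6*n² (T(n) = (n + n)*(n - 4*n) = (2*n)*(-3*n) = -6*n²)
s = -1/2644401 (s = 1/(-2644401) = -1/2644401 ≈ -3.7816e-7)
(T(-870) - 617913) + s = (-6*(-870)² - 617913) - 1/2644401 = (-6*756900 - 617913) - 1/2644401 = (-4541400 - 617913) - 1/2644401 = -5159313 - 1/2644401 = -13643292456514/2644401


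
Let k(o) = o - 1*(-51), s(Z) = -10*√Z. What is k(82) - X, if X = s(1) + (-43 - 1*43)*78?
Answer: 6851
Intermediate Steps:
X = -6718 (X = -10*√1 + (-43 - 1*43)*78 = -10*1 + (-43 - 43)*78 = -10 - 86*78 = -10 - 6708 = -6718)
k(o) = 51 + o (k(o) = o + 51 = 51 + o)
k(82) - X = (51 + 82) - 1*(-6718) = 133 + 6718 = 6851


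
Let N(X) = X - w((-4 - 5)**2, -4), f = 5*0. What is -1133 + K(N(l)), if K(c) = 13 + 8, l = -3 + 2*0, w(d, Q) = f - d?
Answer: -1112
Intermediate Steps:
f = 0
w(d, Q) = -d (w(d, Q) = 0 - d = -d)
l = -3 (l = -3 + 0 = -3)
N(X) = 81 + X (N(X) = X - (-1)*(-4 - 5)**2 = X - (-1)*(-9)**2 = X - (-1)*81 = X - 1*(-81) = X + 81 = 81 + X)
K(c) = 21
-1133 + K(N(l)) = -1133 + 21 = -1112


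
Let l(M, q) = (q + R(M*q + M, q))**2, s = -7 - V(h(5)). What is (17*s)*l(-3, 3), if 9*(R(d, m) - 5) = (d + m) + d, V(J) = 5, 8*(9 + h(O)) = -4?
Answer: -19652/3 ≈ -6550.7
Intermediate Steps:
h(O) = -19/2 (h(O) = -9 + (1/8)*(-4) = -9 - 1/2 = -19/2)
s = -12 (s = -7 - 1*5 = -7 - 5 = -12)
R(d, m) = 5 + m/9 + 2*d/9 (R(d, m) = 5 + ((d + m) + d)/9 = 5 + (m + 2*d)/9 = 5 + (m/9 + 2*d/9) = 5 + m/9 + 2*d/9)
l(M, q) = (5 + 2*M/9 + 10*q/9 + 2*M*q/9)**2 (l(M, q) = (q + (5 + q/9 + 2*(M*q + M)/9))**2 = (q + (5 + q/9 + 2*(M + M*q)/9))**2 = (q + (5 + q/9 + (2*M/9 + 2*M*q/9)))**2 = (q + (5 + q/9 + 2*M/9 + 2*M*q/9))**2 = (5 + 2*M/9 + 10*q/9 + 2*M*q/9)**2)
(17*s)*l(-3, 3) = (17*(-12))*((45 + 10*3 + 2*(-3)*(1 + 3))**2/81) = -68*(45 + 30 + 2*(-3)*4)**2/27 = -68*(45 + 30 - 24)**2/27 = -68*51**2/27 = -68*2601/27 = -204*289/9 = -19652/3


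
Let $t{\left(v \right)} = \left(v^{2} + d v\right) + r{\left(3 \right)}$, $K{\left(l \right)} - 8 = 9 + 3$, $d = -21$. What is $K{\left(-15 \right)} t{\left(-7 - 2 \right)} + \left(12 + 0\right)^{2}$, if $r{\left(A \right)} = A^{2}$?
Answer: $5724$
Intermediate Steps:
$K{\left(l \right)} = 20$ ($K{\left(l \right)} = 8 + \left(9 + 3\right) = 8 + 12 = 20$)
$t{\left(v \right)} = 9 + v^{2} - 21 v$ ($t{\left(v \right)} = \left(v^{2} - 21 v\right) + 3^{2} = \left(v^{2} - 21 v\right) + 9 = 9 + v^{2} - 21 v$)
$K{\left(-15 \right)} t{\left(-7 - 2 \right)} + \left(12 + 0\right)^{2} = 20 \left(9 + \left(-7 - 2\right)^{2} - 21 \left(-7 - 2\right)\right) + \left(12 + 0\right)^{2} = 20 \left(9 + \left(-7 - 2\right)^{2} - 21 \left(-7 - 2\right)\right) + 12^{2} = 20 \left(9 + \left(-9\right)^{2} - -189\right) + 144 = 20 \left(9 + 81 + 189\right) + 144 = 20 \cdot 279 + 144 = 5580 + 144 = 5724$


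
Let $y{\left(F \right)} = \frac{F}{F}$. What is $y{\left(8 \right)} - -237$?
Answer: $238$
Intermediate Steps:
$y{\left(F \right)} = 1$
$y{\left(8 \right)} - -237 = 1 - -237 = 1 + 237 = 238$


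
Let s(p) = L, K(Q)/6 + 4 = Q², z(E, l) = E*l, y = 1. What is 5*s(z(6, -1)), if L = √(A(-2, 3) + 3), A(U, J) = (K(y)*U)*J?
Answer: 5*√111 ≈ 52.678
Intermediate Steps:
K(Q) = -24 + 6*Q²
A(U, J) = -18*J*U (A(U, J) = ((-24 + 6*1²)*U)*J = ((-24 + 6*1)*U)*J = ((-24 + 6)*U)*J = (-18*U)*J = -18*J*U)
L = √111 (L = √(-18*3*(-2) + 3) = √(108 + 3) = √111 ≈ 10.536)
s(p) = √111
5*s(z(6, -1)) = 5*√111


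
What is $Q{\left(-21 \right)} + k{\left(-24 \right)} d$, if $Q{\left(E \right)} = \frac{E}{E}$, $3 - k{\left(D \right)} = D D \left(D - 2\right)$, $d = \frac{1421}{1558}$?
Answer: $\frac{21286717}{1558} \approx 13663.0$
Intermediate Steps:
$d = \frac{1421}{1558}$ ($d = 1421 \cdot \frac{1}{1558} = \frac{1421}{1558} \approx 0.91207$)
$k{\left(D \right)} = 3 - D^{2} \left(-2 + D\right)$ ($k{\left(D \right)} = 3 - D D \left(D - 2\right) = 3 - D D \left(-2 + D\right) = 3 - D^{2} \left(-2 + D\right)$)
$Q{\left(E \right)} = 1$
$Q{\left(-21 \right)} + k{\left(-24 \right)} d = 1 + \left(3 - \left(-24\right)^{3} + 2 \left(-24\right)^{2}\right) \frac{1421}{1558} = 1 + \left(3 - -13824 + 2 \cdot 576\right) \frac{1421}{1558} = 1 + \left(3 + 13824 + 1152\right) \frac{1421}{1558} = 1 + 14979 \cdot \frac{1421}{1558} = 1 + \frac{21285159}{1558} = \frac{21286717}{1558}$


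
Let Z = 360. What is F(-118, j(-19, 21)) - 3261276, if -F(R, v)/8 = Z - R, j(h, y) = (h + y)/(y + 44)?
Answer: -3265100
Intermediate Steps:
j(h, y) = (h + y)/(44 + y)
F(R, v) = -2880 + 8*R (F(R, v) = -8*(360 - R) = -2880 + 8*R)
F(-118, j(-19, 21)) - 3261276 = (-2880 + 8*(-118)) - 3261276 = (-2880 - 944) - 3261276 = -3824 - 3261276 = -3265100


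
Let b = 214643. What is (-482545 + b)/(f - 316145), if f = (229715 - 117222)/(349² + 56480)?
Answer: 23880918231/28181267126 ≈ 0.84740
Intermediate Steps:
f = 112493/178281 (f = 112493/(121801 + 56480) = 112493/178281 ≈ 0.63099)
(-482545 + b)/(f - 316145) = (-482545 + 214643)/(112493/178281 - 316145) = -267902/(-56362534252/178281) = -267902*(-178281/56362534252) = 23880918231/28181267126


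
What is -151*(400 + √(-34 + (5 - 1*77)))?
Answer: -60400 - 151*I*√106 ≈ -60400.0 - 1554.6*I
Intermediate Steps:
-151*(400 + √(-34 + (5 - 1*77))) = -151*(400 + √(-34 + (5 - 77))) = -151*(400 + √(-34 - 72)) = -151*(400 + √(-106)) = -151*(400 + I*√106) = -60400 - 151*I*√106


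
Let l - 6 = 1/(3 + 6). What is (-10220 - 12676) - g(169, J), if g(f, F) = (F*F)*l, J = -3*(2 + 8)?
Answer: -28396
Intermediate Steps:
l = 55/9 (l = 6 + 1/(3 + 6) = 6 + 1/9 = 6 + ⅑ = 55/9 ≈ 6.1111)
J = -30 (J = -3*10 = -30)
g(f, F) = 55*F²/9 (g(f, F) = (F*F)*(55/9) = F²*(55/9) = 55*F²/9)
(-10220 - 12676) - g(169, J) = (-10220 - 12676) - 55*(-30)²/9 = -22896 - 55*900/9 = -22896 - 1*5500 = -22896 - 5500 = -28396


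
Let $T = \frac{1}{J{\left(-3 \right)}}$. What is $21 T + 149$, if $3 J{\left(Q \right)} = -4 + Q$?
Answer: $140$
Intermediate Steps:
$J{\left(Q \right)} = - \frac{4}{3} + \frac{Q}{3}$ ($J{\left(Q \right)} = \frac{-4 + Q}{3} = - \frac{4}{3} + \frac{Q}{3}$)
$T = - \frac{3}{7}$ ($T = \frac{1}{- \frac{4}{3} + \frac{1}{3} \left(-3\right)} = \frac{1}{- \frac{4}{3} - 1} = \frac{1}{- \frac{7}{3}} = - \frac{3}{7} \approx -0.42857$)
$21 T + 149 = 21 \left(- \frac{3}{7}\right) + 149 = -9 + 149 = 140$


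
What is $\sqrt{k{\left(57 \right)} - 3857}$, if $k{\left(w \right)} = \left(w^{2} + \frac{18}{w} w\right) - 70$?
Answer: $2 i \sqrt{165} \approx 25.69 i$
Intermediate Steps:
$k{\left(w \right)} = -52 + w^{2}$ ($k{\left(w \right)} = \left(w^{2} + 18\right) - 70 = \left(18 + w^{2}\right) - 70 = -52 + w^{2}$)
$\sqrt{k{\left(57 \right)} - 3857} = \sqrt{\left(-52 + 57^{2}\right) - 3857} = \sqrt{\left(-52 + 3249\right) - 3857} = \sqrt{3197 - 3857} = \sqrt{-660} = 2 i \sqrt{165}$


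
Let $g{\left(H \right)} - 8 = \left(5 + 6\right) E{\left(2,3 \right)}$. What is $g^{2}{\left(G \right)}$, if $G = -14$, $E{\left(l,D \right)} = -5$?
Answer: $2209$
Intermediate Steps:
$g{\left(H \right)} = -47$ ($g{\left(H \right)} = 8 + \left(5 + 6\right) \left(-5\right) = 8 + 11 \left(-5\right) = 8 - 55 = -47$)
$g^{2}{\left(G \right)} = \left(-47\right)^{2} = 2209$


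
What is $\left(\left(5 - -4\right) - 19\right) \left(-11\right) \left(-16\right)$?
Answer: $-1760$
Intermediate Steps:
$\left(\left(5 - -4\right) - 19\right) \left(-11\right) \left(-16\right) = \left(\left(5 + 4\right) - 19\right) \left(-11\right) \left(-16\right) = \left(9 - 19\right) \left(-11\right) \left(-16\right) = \left(-10\right) \left(-11\right) \left(-16\right) = 110 \left(-16\right) = -1760$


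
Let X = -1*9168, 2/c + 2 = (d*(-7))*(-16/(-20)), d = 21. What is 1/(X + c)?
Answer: -299/2741237 ≈ -0.00010907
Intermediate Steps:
c = -5/299 (c = 2/(-2 + (21*(-7))*(-16/(-20))) = 2/(-2 - (-2352)*(-1)/20) = 2/(-2 - 147*⅘) = 2/(-2 - 588/5) = 2/(-598/5) = 2*(-5/598) = -5/299 ≈ -0.016722)
X = -9168
1/(X + c) = 1/(-9168 - 5/299) = 1/(-2741237/299) = -299/2741237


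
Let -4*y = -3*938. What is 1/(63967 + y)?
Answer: 2/129341 ≈ 1.5463e-5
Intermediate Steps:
y = 1407/2 (y = -(-3)*938/4 = -1/4*(-2814) = 1407/2 ≈ 703.50)
1/(63967 + y) = 1/(63967 + 1407/2) = 1/(129341/2) = 2/129341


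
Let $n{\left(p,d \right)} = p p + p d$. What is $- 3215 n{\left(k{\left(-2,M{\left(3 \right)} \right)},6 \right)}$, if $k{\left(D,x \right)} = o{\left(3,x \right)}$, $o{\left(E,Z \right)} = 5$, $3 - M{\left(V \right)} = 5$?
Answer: $-176825$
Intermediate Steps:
$M{\left(V \right)} = -2$ ($M{\left(V \right)} = 3 - 5 = -2$)
$k{\left(D,x \right)} = 5$
$n{\left(p,d \right)} = p^{2} + d p$
$- 3215 n{\left(k{\left(-2,M{\left(3 \right)} \right)},6 \right)} = - 3215 \cdot 5 \left(6 + 5\right) = - 3215 \cdot 5 \cdot 11 = \left(-3215\right) 55 = -176825$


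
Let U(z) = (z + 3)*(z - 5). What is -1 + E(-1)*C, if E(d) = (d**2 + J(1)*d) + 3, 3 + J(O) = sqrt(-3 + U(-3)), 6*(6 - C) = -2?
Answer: 130/3 - 19*I*sqrt(3)/3 ≈ 43.333 - 10.97*I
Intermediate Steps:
C = 19/3 (C = 6 - 1/6*(-2) = 6 + 1/3 = 19/3 ≈ 6.3333)
U(z) = (-5 + z)*(3 + z) (U(z) = (3 + z)*(-5 + z) = (-5 + z)*(3 + z))
J(O) = -3 + I*sqrt(3) (J(O) = -3 + sqrt(-3 + (-15 + (-3)**2 - 2*(-3))) = -3 + sqrt(-3 + (-15 + 9 + 6)) = -3 + sqrt(-3 + 0) = -3 + sqrt(-3) = -3 + I*sqrt(3))
E(d) = 3 + d**2 + d*(-3 + I*sqrt(3)) (E(d) = (d**2 + (-3 + I*sqrt(3))*d) + 3 = (d**2 + d*(-3 + I*sqrt(3))) + 3 = 3 + d**2 + d*(-3 + I*sqrt(3)))
-1 + E(-1)*C = -1 + (3 + (-1)**2 - 1*(-1)*(3 - I*sqrt(3)))*(19/3) = -1 + (3 + 1 + (3 - I*sqrt(3)))*(19/3) = -1 + (7 - I*sqrt(3))*(19/3) = -1 + (133/3 - 19*I*sqrt(3)/3) = 130/3 - 19*I*sqrt(3)/3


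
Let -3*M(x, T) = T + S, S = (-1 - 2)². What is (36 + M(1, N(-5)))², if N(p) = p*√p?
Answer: 9676/9 + 110*I*√5 ≈ 1075.1 + 245.97*I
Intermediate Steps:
S = 9 (S = (-3)² = 9)
N(p) = p^(3/2)
M(x, T) = -3 - T/3 (M(x, T) = -(T + 9)/3 = -(9 + T)/3 = -3 - T/3)
(36 + M(1, N(-5)))² = (36 + (-3 - (-5)*I*√5/3))² = (36 + (-3 + 5*I*√5/3))² = (33 + 5*I*√5/3)²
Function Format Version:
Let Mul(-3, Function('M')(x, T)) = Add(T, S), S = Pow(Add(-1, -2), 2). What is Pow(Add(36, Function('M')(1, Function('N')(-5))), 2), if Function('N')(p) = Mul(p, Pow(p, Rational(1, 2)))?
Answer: Add(Rational(9676, 9), Mul(110, I, Pow(5, Rational(1, 2)))) ≈ Add(1075.1, Mul(245.97, I))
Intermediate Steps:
S = 9 (S = Pow(-3, 2) = 9)
Function('N')(p) = Pow(p, Rational(3, 2))
Function('M')(x, T) = Add(-3, Mul(Rational(-1, 3), T)) (Function('M')(x, T) = Mul(Rational(-1, 3), Add(T, 9)) = Mul(Rational(-1, 3), Add(9, T)) = Add(-3, Mul(Rational(-1, 3), T)))
Pow(Add(36, Function('M')(1, Function('N')(-5))), 2) = Pow(Add(36, Add(-3, Mul(Rational(-1, 3), Pow(-5, Rational(3, 2))))), 2) = Pow(Add(36, Add(-3, Mul(Rational(-1, 3), Mul(-5, I, Pow(5, Rational(1, 2)))))), 2) = Pow(Add(36, Add(-3, Mul(Rational(5, 3), I, Pow(5, Rational(1, 2))))), 2) = Pow(Add(33, Mul(Rational(5, 3), I, Pow(5, Rational(1, 2)))), 2)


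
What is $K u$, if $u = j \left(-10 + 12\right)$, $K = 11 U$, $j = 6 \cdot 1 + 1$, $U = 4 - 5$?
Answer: $-154$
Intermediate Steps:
$U = -1$
$j = 7$ ($j = 6 + 1 = 7$)
$K = -11$ ($K = 11 \left(-1\right) = -11$)
$u = 14$ ($u = 7 \left(-10 + 12\right) = 7 \cdot 2 = 14$)
$K u = \left(-11\right) 14 = -154$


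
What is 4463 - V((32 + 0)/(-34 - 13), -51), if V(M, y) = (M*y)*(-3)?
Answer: 214657/47 ≈ 4567.2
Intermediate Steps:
V(M, y) = -3*M*y
4463 - V((32 + 0)/(-34 - 13), -51) = 4463 - (-3)*(32 + 0)/(-34 - 13)*(-51) = 4463 - (-3)*32/(-47)*(-51) = 4463 - (-3)*32*(-1/47)*(-51) = 4463 - (-3)*(-32)*(-51)/47 = 4463 - 1*(-4896/47) = 4463 + 4896/47 = 214657/47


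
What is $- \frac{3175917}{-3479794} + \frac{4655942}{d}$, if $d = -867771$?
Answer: $- \frac{13445750364941}{3019664319174} \approx -4.4527$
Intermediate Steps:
$- \frac{3175917}{-3479794} + \frac{4655942}{d} = - \frac{3175917}{-3479794} + \frac{4655942}{-867771} = \left(-3175917\right) \left(- \frac{1}{3479794}\right) + 4655942 \left(- \frac{1}{867771}\right) = \frac{3175917}{3479794} - \frac{4655942}{867771} = - \frac{13445750364941}{3019664319174}$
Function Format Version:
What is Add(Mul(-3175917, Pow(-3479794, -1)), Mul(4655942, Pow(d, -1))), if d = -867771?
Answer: Rational(-13445750364941, 3019664319174) ≈ -4.4527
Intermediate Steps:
Add(Mul(-3175917, Pow(-3479794, -1)), Mul(4655942, Pow(d, -1))) = Add(Mul(-3175917, Pow(-3479794, -1)), Mul(4655942, Pow(-867771, -1))) = Add(Mul(-3175917, Rational(-1, 3479794)), Mul(4655942, Rational(-1, 867771))) = Add(Rational(3175917, 3479794), Rational(-4655942, 867771)) = Rational(-13445750364941, 3019664319174)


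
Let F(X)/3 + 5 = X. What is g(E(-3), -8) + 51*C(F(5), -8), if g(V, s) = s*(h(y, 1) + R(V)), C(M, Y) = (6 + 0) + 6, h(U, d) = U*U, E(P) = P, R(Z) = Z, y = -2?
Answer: 604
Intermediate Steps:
F(X) = -15 + 3*X
h(U, d) = U**2
C(M, Y) = 12 (C(M, Y) = 6 + 6 = 12)
g(V, s) = s*(4 + V) (g(V, s) = s*((-2)**2 + V) = s*(4 + V))
g(E(-3), -8) + 51*C(F(5), -8) = -8*(4 - 3) + 51*12 = -8*1 + 612 = -8 + 612 = 604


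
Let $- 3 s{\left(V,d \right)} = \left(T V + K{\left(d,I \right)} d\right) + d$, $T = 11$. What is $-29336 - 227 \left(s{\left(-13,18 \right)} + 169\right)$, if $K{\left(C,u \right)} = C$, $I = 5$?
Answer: $- \frac{157924}{3} \approx -52641.0$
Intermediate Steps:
$s{\left(V,d \right)} = - \frac{11 V}{3} - \frac{d}{3} - \frac{d^{2}}{3}$ ($s{\left(V,d \right)} = - \frac{\left(11 V + d d\right) + d}{3} = - \frac{\left(11 V + d^{2}\right) + d}{3} = - \frac{\left(d^{2} + 11 V\right) + d}{3} = - \frac{d + d^{2} + 11 V}{3} = - \frac{11 V}{3} - \frac{d}{3} - \frac{d^{2}}{3}$)
$-29336 - 227 \left(s{\left(-13,18 \right)} + 169\right) = -29336 - 227 \left(\left(\left(- \frac{11}{3}\right) \left(-13\right) - 6 - \frac{18^{2}}{3}\right) + 169\right) = -29336 - 227 \left(\left(\frac{143}{3} - 6 - 108\right) + 169\right) = -29336 - 227 \left(- \frac{199}{3} + 169\right) = -29336 - \frac{69916}{3} = - \frac{157924}{3}$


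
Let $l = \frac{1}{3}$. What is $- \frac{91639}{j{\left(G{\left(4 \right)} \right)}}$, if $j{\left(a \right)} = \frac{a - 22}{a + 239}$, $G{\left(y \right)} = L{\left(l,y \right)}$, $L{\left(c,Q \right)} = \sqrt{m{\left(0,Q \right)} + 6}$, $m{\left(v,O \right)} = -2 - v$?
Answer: $\frac{22084999}{20} \approx 1.1043 \cdot 10^{6}$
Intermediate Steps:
$l = \frac{1}{3} \approx 0.33333$
$L{\left(c,Q \right)} = 2$ ($L{\left(c,Q \right)} = \sqrt{\left(-2 - 0\right) + 6} = \sqrt{\left(-2 + 0\right) + 6} = \sqrt{-2 + 6} = \sqrt{4} = 2$)
$G{\left(y \right)} = 2$
$j{\left(a \right)} = \frac{-22 + a}{239 + a}$
$- \frac{91639}{j{\left(G{\left(4 \right)} \right)}} = - \frac{91639}{\frac{1}{239 + 2} \left(-22 + 2\right)} = - \frac{91639}{\frac{1}{241} \left(-20\right)} = - \frac{91639}{- \frac{20}{241}} = \left(-91639\right) \left(- \frac{241}{20}\right) = \frac{22084999}{20}$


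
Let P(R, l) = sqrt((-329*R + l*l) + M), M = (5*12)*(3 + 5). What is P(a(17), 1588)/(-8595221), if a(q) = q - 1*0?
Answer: -sqrt(2516631)/8595221 ≈ -0.00018457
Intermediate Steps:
a(q) = q (a(q) = q + 0 = q)
M = 480 (M = 60*8 = 480)
P(R, l) = sqrt(480 + l**2 - 329*R) (P(R, l) = sqrt((-329*R + l*l) + 480) = sqrt((-329*R + l**2) + 480) = sqrt((l**2 - 329*R) + 480) = sqrt(480 + l**2 - 329*R))
P(a(17), 1588)/(-8595221) = sqrt(480 + 1588**2 - 329*17)/(-8595221) = sqrt(480 + 2521744 - 5593)*(-1/8595221) = sqrt(2516631)*(-1/8595221) = -sqrt(2516631)/8595221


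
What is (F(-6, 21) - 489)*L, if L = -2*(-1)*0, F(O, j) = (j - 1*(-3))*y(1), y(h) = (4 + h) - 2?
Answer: 0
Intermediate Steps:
y(h) = 2 + h
F(O, j) = 9 + 3*j (F(O, j) = (j - 1*(-3))*(2 + 1) = (j + 3)*3 = (3 + j)*3 = 9 + 3*j)
L = 0 (L = 2*0 = 0)
(F(-6, 21) - 489)*L = ((9 + 3*21) - 489)*0 = ((9 + 63) - 489)*0 = (72 - 489)*0 = -417*0 = 0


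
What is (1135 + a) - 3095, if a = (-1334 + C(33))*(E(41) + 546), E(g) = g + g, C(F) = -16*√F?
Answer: -839712 - 10048*√33 ≈ -8.9743e+5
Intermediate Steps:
E(g) = 2*g
a = -837752 - 10048*√33 (a = (-1334 - 16*√33)*(2*41 + 546) = (-1334 - 16*√33)*(82 + 546) = (-1334 - 16*√33)*628 = -837752 - 10048*√33 ≈ -8.9547e+5)
(1135 + a) - 3095 = (1135 + (-837752 - 10048*√33)) - 3095 = (-836617 - 10048*√33) - 3095 = -839712 - 10048*√33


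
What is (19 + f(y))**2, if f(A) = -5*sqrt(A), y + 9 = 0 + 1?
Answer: 161 - 380*I*sqrt(2) ≈ 161.0 - 537.4*I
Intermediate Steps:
y = -8 (y = -9 + (0 + 1) = -9 + 1 = -8)
(19 + f(y))**2 = (19 - 10*I*sqrt(2))**2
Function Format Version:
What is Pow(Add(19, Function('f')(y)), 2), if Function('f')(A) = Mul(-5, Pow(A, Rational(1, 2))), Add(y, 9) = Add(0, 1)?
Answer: Add(161, Mul(-380, I, Pow(2, Rational(1, 2)))) ≈ Add(161.00, Mul(-537.40, I))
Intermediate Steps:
y = -8 (y = Add(-9, Add(0, 1)) = Add(-9, 1) = -8)
Pow(Add(19, Function('f')(y)), 2) = Pow(Add(19, Mul(-5, Pow(-8, Rational(1, 2)))), 2) = Pow(Add(19, Mul(-5, Mul(2, I, Pow(2, Rational(1, 2))))), 2) = Pow(Add(19, Mul(-10, I, Pow(2, Rational(1, 2)))), 2)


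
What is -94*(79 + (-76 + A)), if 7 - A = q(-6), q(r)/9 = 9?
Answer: 6674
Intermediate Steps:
q(r) = 81 (q(r) = 9*9 = 81)
A = -74 (A = 7 - 1*81 = 7 - 81 = -74)
-94*(79 + (-76 + A)) = -94*(79 + (-76 - 74)) = -94*(79 - 150) = -94*(-71) = 6674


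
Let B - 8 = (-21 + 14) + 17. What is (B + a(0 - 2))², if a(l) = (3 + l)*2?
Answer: 400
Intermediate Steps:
a(l) = 6 + 2*l
B = 18 (B = 8 + ((-21 + 14) + 17) = 8 + (-7 + 17) = 8 + 10 = 18)
(B + a(0 - 2))² = (18 + (6 + 2*(0 - 2)))² = (18 + (6 + 2*(-2)))² = (18 + (6 - 4))² = (18 + 2)² = 20² = 400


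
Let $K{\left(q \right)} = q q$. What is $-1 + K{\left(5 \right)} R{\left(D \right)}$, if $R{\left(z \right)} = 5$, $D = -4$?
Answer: $124$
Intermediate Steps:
$K{\left(q \right)} = q^{2}$
$-1 + K{\left(5 \right)} R{\left(D \right)} = -1 + 5^{2} \cdot 5 = -1 + 25 \cdot 5 = -1 + 125 = 124$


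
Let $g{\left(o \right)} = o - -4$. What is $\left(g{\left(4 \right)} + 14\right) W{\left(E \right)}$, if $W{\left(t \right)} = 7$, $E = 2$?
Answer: $154$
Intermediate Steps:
$g{\left(o \right)} = 4 + o$ ($g{\left(o \right)} = o + 4 = 4 + o$)
$\left(g{\left(4 \right)} + 14\right) W{\left(E \right)} = \left(\left(4 + 4\right) + 14\right) 7 = \left(8 + 14\right) 7 = 22 \cdot 7 = 154$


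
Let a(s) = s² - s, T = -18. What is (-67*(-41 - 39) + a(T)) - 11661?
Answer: -5959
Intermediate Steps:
(-67*(-41 - 39) + a(T)) - 11661 = (-67*(-41 - 39) - 18*(-1 - 18)) - 11661 = (-67*(-80) - 18*(-19)) - 11661 = (5360 + 342) - 11661 = 5702 - 11661 = -5959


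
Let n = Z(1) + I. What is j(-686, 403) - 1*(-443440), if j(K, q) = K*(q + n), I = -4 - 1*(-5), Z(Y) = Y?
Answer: 165610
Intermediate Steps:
I = 1 (I = -4 + 5 = 1)
n = 2 (n = 1 + 1 = 2)
j(K, q) = K*(2 + q) (j(K, q) = K*(q + 2) = K*(2 + q))
j(-686, 403) - 1*(-443440) = -686*(2 + 403) - 1*(-443440) = -686*405 + 443440 = -277830 + 443440 = 165610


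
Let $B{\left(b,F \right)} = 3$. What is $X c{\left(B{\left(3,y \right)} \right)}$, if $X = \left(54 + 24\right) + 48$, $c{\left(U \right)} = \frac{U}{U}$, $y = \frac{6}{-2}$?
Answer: $126$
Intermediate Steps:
$y = -3$ ($y = 6 \left(- \frac{1}{2}\right) = -3$)
$c{\left(U \right)} = 1$
$X = 126$ ($X = 78 + 48 = 126$)
$X c{\left(B{\left(3,y \right)} \right)} = 126 \cdot 1 = 126$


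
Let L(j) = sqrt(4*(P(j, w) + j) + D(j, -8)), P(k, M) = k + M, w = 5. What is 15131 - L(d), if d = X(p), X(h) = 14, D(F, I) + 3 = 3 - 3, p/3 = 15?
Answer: 15131 - sqrt(129) ≈ 15120.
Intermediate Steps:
p = 45 (p = 3*15 = 45)
D(F, I) = -3 (D(F, I) = -3 + (3 - 3) = -3 + 0 = -3)
P(k, M) = M + k
d = 14
L(j) = sqrt(17 + 8*j) (L(j) = sqrt(4*((5 + j) + j) - 3) = sqrt(4*(5 + 2*j) - 3) = sqrt((20 + 8*j) - 3) = sqrt(17 + 8*j))
15131 - L(d) = 15131 - sqrt(17 + 8*14) = 15131 - sqrt(17 + 112) = 15131 - sqrt(129)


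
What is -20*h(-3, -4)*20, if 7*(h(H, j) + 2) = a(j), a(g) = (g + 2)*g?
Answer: 2400/7 ≈ 342.86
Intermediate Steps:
a(g) = g*(2 + g) (a(g) = (2 + g)*g = g*(2 + g))
h(H, j) = -2 + j*(2 + j)/7 (h(H, j) = -2 + (j*(2 + j))/7 = -2 + j*(2 + j)/7)
-20*h(-3, -4)*20 = -20*(-2 + (⅐)*(-4)*(2 - 4))*20 = -20*(-2 + (⅐)*(-4)*(-2))*20 = -20*(-2 + 8/7)*20 = -20*(-6/7)*20 = (120/7)*20 = 2400/7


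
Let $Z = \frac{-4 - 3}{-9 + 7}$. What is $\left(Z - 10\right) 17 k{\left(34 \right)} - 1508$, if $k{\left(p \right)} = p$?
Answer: $-5265$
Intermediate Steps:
$Z = \frac{7}{2}$ ($Z = - \frac{7}{-2} = \left(-7\right) \left(- \frac{1}{2}\right) = \frac{7}{2} \approx 3.5$)
$\left(Z - 10\right) 17 k{\left(34 \right)} - 1508 = \left(\frac{7}{2} - 10\right) 17 \cdot 34 - 1508 = \left(- \frac{13}{2}\right) 17 \cdot 34 - 1508 = \left(- \frac{221}{2}\right) 34 - 1508 = -3757 - 1508 = -5265$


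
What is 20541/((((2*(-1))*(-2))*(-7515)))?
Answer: -41/60 ≈ -0.68333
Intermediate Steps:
20541/((((2*(-1))*(-2))*(-7515))) = 20541/((-2*(-2)*(-7515))) = 20541/((4*(-7515))) = 20541/(-30060) = 20541*(-1/30060) = -41/60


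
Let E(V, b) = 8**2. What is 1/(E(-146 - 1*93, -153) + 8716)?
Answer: 1/8780 ≈ 0.00011390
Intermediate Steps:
E(V, b) = 64
1/(E(-146 - 1*93, -153) + 8716) = 1/(64 + 8716) = 1/8780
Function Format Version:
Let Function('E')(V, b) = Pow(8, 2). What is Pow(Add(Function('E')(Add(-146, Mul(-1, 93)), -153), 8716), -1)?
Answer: Rational(1, 8780) ≈ 0.00011390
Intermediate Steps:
Function('E')(V, b) = 64
Pow(Add(Function('E')(Add(-146, Mul(-1, 93)), -153), 8716), -1) = Pow(Add(64, 8716), -1) = Pow(8780, -1) = Rational(1, 8780)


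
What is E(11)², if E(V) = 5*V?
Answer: 3025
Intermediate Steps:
E(11)² = (5*11)² = 55² = 3025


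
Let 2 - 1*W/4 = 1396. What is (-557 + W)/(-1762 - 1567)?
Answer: 6133/3329 ≈ 1.8423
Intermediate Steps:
W = -5576 (W = 8 - 4*1396 = 8 - 5584 = -5576)
(-557 + W)/(-1762 - 1567) = (-557 - 5576)/(-1762 - 1567) = -6133/(-3329) = -6133*(-1/3329) = 6133/3329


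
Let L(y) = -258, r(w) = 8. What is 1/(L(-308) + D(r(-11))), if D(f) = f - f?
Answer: -1/258 ≈ -0.0038760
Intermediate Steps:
D(f) = 0
1/(L(-308) + D(r(-11))) = 1/(-258 + 0) = 1/(-258) = -1/258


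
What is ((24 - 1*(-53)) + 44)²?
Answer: 14641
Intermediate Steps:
((24 - 1*(-53)) + 44)² = ((24 + 53) + 44)² = (77 + 44)² = 121² = 14641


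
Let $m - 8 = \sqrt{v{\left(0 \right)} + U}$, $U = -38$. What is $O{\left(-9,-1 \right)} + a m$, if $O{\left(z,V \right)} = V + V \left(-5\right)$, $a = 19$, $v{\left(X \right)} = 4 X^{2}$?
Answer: $156 + 19 i \sqrt{38} \approx 156.0 + 117.12 i$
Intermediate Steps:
$O{\left(z,V \right)} = - 4 V$ ($O{\left(z,V \right)} = V - 5 V = - 4 V$)
$m = 8 + i \sqrt{38}$ ($m = 8 + \sqrt{4 \cdot 0^{2} - 38} = 8 + \sqrt{4 \cdot 0 - 38} = 8 + \sqrt{0 - 38} = 8 + \sqrt{-38} = 8 + i \sqrt{38} \approx 8.0 + 6.1644 i$)
$O{\left(-9,-1 \right)} + a m = \left(-4\right) \left(-1\right) + 19 \left(8 + i \sqrt{38}\right) = 4 + \left(152 + 19 i \sqrt{38}\right) = 156 + 19 i \sqrt{38}$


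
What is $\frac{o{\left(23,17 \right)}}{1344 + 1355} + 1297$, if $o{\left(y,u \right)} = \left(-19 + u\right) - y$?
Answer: $\frac{3500578}{2699} \approx 1297.0$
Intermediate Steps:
$o{\left(y,u \right)} = -19 + u - y$
$\frac{o{\left(23,17 \right)}}{1344 + 1355} + 1297 = \frac{-19 + 17 - 23}{1344 + 1355} + 1297 = \frac{-19 + 17 - 23}{2699} + 1297 = \left(-25\right) \frac{1}{2699} + 1297 = - \frac{25}{2699} + 1297 = \frac{3500578}{2699}$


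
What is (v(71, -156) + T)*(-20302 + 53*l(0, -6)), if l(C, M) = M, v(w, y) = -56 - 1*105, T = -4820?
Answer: 102708220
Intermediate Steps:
v(w, y) = -161 (v(w, y) = -56 - 105 = -161)
(v(71, -156) + T)*(-20302 + 53*l(0, -6)) = (-161 - 4820)*(-20302 + 53*(-6)) = -4981*(-20302 - 318) = -4981*(-20620) = 102708220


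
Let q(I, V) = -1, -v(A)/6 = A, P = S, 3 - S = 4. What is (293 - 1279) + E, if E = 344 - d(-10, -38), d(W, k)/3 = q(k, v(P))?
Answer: -639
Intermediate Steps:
S = -1 (S = 3 - 1*4 = 3 - 4 = -1)
P = -1
v(A) = -6*A
d(W, k) = -3 (d(W, k) = 3*(-1) = -3)
E = 347 (E = 344 - 1*(-3) = 344 + 3 = 347)
(293 - 1279) + E = (293 - 1279) + 347 = -986 + 347 = -639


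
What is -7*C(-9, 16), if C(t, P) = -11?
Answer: 77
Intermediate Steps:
-7*C(-9, 16) = -7*(-11) = 77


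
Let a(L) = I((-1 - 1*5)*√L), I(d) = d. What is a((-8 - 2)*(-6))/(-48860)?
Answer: 3*√15/12215 ≈ 0.00095120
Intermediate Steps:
a(L) = -6*√L (a(L) = (-1 - 1*5)*√L = (-1 - 5)*√L = -6*√L)
a((-8 - 2)*(-6))/(-48860) = -6*2*√15/(-48860) = -6*2*√15*(-1/48860) = -12*√15*(-1/48860) = 3*√15/12215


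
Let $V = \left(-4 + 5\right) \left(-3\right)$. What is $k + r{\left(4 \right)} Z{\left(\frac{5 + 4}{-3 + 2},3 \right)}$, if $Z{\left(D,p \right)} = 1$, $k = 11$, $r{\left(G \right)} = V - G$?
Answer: $4$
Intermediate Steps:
$V = -3$ ($V = 1 \left(-3\right) = -3$)
$r{\left(G \right)} = -3 - G$
$k + r{\left(4 \right)} Z{\left(\frac{5 + 4}{-3 + 2},3 \right)} = 11 + \left(-3 - 4\right) 1 = 11 - 7 = 4$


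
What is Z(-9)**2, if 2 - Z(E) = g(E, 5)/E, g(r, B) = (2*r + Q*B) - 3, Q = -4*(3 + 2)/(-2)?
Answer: 2209/81 ≈ 27.272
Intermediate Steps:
Q = 10 (Q = -4*5*(-1/2) = -20*(-1/2) = 10)
g(r, B) = -3 + 2*r + 10*B (g(r, B) = (2*r + 10*B) - 3 = -3 + 2*r + 10*B)
Z(E) = 2 - (47 + 2*E)/E (Z(E) = 2 - (-3 + 2*E + 10*5)/E = 2 - (-3 + 2*E + 50)/E = 2 - (47 + 2*E)/E)
Z(-9)**2 = (-47/(-9))**2 = (-47*(-1/9))**2 = (47/9)**2 = 2209/81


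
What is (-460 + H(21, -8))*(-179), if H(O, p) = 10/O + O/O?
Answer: 1723591/21 ≈ 82076.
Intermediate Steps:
H(O, p) = 1 + 10/O (H(O, p) = 10/O + 1 = 1 + 10/O)
(-460 + H(21, -8))*(-179) = (-460 + (10 + 21)/21)*(-179) = (-460 + (1/21)*31)*(-179) = (-460 + 31/21)*(-179) = -9629/21*(-179) = 1723591/21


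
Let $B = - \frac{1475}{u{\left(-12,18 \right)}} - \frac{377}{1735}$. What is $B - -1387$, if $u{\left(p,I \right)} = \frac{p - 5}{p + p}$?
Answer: $- \frac{20515844}{29495} \approx -695.57$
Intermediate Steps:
$u{\left(p,I \right)} = \frac{-5 + p}{2 p}$
$B = - \frac{61425409}{29495}$ ($B = - \frac{1475}{\frac{1}{2} \frac{1}{-12} \left(-5 - 12\right)} - \frac{377}{1735} = - \frac{1475}{\frac{1}{2} \left(- \frac{1}{12}\right) \left(-17\right)} - \frac{377}{1735} = - \frac{1475}{\frac{17}{24}} - \frac{377}{1735} = \left(-1475\right) \frac{24}{17} - \frac{377}{1735} = - \frac{35400}{17} - \frac{377}{1735} = - \frac{61425409}{29495} \approx -2082.6$)
$B - -1387 = - \frac{61425409}{29495} - -1387 = - \frac{61425409}{29495} + 1387 = - \frac{20515844}{29495}$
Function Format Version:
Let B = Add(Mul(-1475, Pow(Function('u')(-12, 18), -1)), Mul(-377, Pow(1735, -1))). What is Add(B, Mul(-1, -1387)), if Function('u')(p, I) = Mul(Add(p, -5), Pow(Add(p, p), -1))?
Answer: Rational(-20515844, 29495) ≈ -695.57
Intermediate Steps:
Function('u')(p, I) = Mul(Rational(1, 2), Pow(p, -1), Add(-5, p)) (Function('u')(p, I) = Mul(Add(-5, p), Pow(Mul(2, p), -1)) = Mul(Add(-5, p), Mul(Rational(1, 2), Pow(p, -1))) = Mul(Rational(1, 2), Pow(p, -1), Add(-5, p)))
B = Rational(-61425409, 29495) (B = Add(Mul(-1475, Pow(Mul(Rational(1, 2), Pow(-12, -1), Add(-5, -12)), -1)), Mul(-377, Pow(1735, -1))) = Add(Mul(-1475, Pow(Mul(Rational(1, 2), Rational(-1, 12), -17), -1)), Mul(-377, Rational(1, 1735))) = Add(Mul(-1475, Pow(Rational(17, 24), -1)), Rational(-377, 1735)) = Add(Mul(-1475, Rational(24, 17)), Rational(-377, 1735)) = Add(Rational(-35400, 17), Rational(-377, 1735)) = Rational(-61425409, 29495) ≈ -2082.6)
Add(B, Mul(-1, -1387)) = Add(Rational(-61425409, 29495), Mul(-1, -1387)) = Add(Rational(-61425409, 29495), 1387) = Rational(-20515844, 29495)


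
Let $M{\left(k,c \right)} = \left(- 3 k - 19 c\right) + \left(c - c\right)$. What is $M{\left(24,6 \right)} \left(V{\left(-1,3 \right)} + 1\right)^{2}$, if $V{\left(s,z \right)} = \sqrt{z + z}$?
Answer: $-1302 - 372 \sqrt{6} \approx -2213.2$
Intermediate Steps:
$M{\left(k,c \right)} = - 19 c - 3 k$ ($M{\left(k,c \right)} = \left(- 19 c - 3 k\right) + 0 = - 19 c - 3 k$)
$V{\left(s,z \right)} = \sqrt{2} \sqrt{z}$ ($V{\left(s,z \right)} = \sqrt{2 z} = \sqrt{2} \sqrt{z}$)
$M{\left(24,6 \right)} \left(V{\left(-1,3 \right)} + 1\right)^{2} = \left(\left(-19\right) 6 - 72\right) \left(\sqrt{2} \sqrt{3} + 1\right)^{2} = \left(-114 - 72\right) \left(\sqrt{6} + 1\right)^{2} = - 186 \left(1 + \sqrt{6}\right)^{2}$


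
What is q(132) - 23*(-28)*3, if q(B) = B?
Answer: 2064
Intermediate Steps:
q(132) - 23*(-28)*3 = 132 - 23*(-28)*3 = 132 + 644*3 = 132 + 1932 = 2064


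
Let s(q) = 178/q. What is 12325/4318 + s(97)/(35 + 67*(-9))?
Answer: 9974847/3498596 ≈ 2.8511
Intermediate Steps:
12325/4318 + s(97)/(35 + 67*(-9)) = 12325/4318 + (178/97)/(35 + 67*(-9)) = 12325*(1/4318) + (178*(1/97))/(35 - 603) = 725/254 + (178/97)/(-568) = 725/254 + (178/97)*(-1/568) = 725/254 - 89/27548 = 9974847/3498596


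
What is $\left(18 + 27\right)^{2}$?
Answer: $2025$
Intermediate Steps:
$\left(18 + 27\right)^{2} = 45^{2} = 2025$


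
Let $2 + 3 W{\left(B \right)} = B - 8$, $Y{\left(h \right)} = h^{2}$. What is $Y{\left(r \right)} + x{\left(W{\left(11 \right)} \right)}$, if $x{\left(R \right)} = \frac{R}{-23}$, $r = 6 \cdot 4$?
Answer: $\frac{39743}{69} \approx 575.99$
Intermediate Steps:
$r = 24$
$W{\left(B \right)} = - \frac{10}{3} + \frac{B}{3}$ ($W{\left(B \right)} = - \frac{2}{3} + \frac{B - 8}{3} = - \frac{2}{3} + \frac{-8 + B}{3} = - \frac{2}{3} + \left(- \frac{8}{3} + \frac{B}{3}\right) = - \frac{10}{3} + \frac{B}{3}$)
$x{\left(R \right)} = - \frac{R}{23}$ ($x{\left(R \right)} = R \left(- \frac{1}{23}\right) = - \frac{R}{23}$)
$Y{\left(r \right)} + x{\left(W{\left(11 \right)} \right)} = 24^{2} - \frac{- \frac{10}{3} + \frac{1}{3} \cdot 11}{23} = 576 - \frac{- \frac{10}{3} + \frac{11}{3}}{23} = 576 - \frac{1}{69} = \frac{39743}{69}$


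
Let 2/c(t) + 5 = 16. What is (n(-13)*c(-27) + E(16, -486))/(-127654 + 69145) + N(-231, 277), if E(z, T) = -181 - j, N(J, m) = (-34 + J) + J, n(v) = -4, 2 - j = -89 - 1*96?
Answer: -106407016/214533 ≈ -495.99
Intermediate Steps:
c(t) = 2/11 (c(t) = 2/(-5 + 16) = 2/11)
j = 187 (j = 2 - (-89 - 1*96) = 2 - (-89 - 96) = 2 - 1*(-185) = 2 + 185 = 187)
N(J, m) = -34 + 2*J
E(z, T) = -368 (E(z, T) = -181 - 1*187 = -181 - 187 = -368)
(n(-13)*c(-27) + E(16, -486))/(-127654 + 69145) + N(-231, 277) = (-4*2/11 - 368)/(-127654 + 69145) + (-34 + 2*(-231)) = (-8/11 - 368)/(-58509) + (-34 - 462) = -4056/11*(-1/58509) - 496 = 1352/214533 - 496 = -106407016/214533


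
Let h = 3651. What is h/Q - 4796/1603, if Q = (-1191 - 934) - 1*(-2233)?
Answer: 1778195/57708 ≈ 30.814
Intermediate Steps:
Q = 108 (Q = -2125 + 2233 = 108)
h/Q - 4796/1603 = 3651/108 - 4796/1603 = 3651*(1/108) - 4796*1/1603 = 1217/36 - 4796/1603 = 1778195/57708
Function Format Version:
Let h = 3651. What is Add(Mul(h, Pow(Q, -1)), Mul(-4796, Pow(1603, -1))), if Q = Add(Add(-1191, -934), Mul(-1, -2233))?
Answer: Rational(1778195, 57708) ≈ 30.814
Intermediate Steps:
Q = 108 (Q = Add(-2125, 2233) = 108)
Add(Mul(h, Pow(Q, -1)), Mul(-4796, Pow(1603, -1))) = Add(Mul(3651, Pow(108, -1)), Mul(-4796, Pow(1603, -1))) = Add(Mul(3651, Rational(1, 108)), Mul(-4796, Rational(1, 1603))) = Add(Rational(1217, 36), Rational(-4796, 1603)) = Rational(1778195, 57708)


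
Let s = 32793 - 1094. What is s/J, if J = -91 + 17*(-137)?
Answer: -31699/2420 ≈ -13.099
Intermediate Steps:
J = -2420 (J = -91 - 2329 = -2420)
s = 31699
s/J = 31699/(-2420) = 31699*(-1/2420) = -31699/2420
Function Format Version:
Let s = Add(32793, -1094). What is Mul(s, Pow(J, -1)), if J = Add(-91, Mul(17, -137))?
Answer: Rational(-31699, 2420) ≈ -13.099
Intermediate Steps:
J = -2420 (J = Add(-91, -2329) = -2420)
s = 31699
Mul(s, Pow(J, -1)) = Mul(31699, Pow(-2420, -1)) = Mul(31699, Rational(-1, 2420)) = Rational(-31699, 2420)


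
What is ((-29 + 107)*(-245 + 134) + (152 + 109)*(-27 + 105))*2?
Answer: 23400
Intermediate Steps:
((-29 + 107)*(-245 + 134) + (152 + 109)*(-27 + 105))*2 = (78*(-111) + 261*78)*2 = (-8658 + 20358)*2 = 11700*2 = 23400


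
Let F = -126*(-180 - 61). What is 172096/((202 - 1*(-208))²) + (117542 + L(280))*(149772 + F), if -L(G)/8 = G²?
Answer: -3858263677045076/42025 ≈ -9.1809e+10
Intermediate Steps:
F = 30366 (F = -126*(-241) = 30366)
L(G) = -8*G²
172096/((202 - 1*(-208))²) + (117542 + L(280))*(149772 + F) = 172096/((202 - 1*(-208))²) + (117542 - 8*280²)*(149772 + 30366) = 172096/((202 + 208)²) + (117542 - 8*78400)*180138 = 172096/(410²) + (117542 - 627200)*180138 = 172096/168100 - 509658*180138 = 172096*(1/168100) - 91808772804 = 43024/42025 - 91808772804 = -3858263677045076/42025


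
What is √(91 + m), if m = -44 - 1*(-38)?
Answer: √85 ≈ 9.2195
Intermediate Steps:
m = -6 (m = -44 + 38 = -6)
√(91 + m) = √(91 - 6) = √85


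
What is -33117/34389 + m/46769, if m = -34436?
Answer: -911022859/536113047 ≈ -1.6993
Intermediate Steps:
-33117/34389 + m/46769 = -33117/34389 - 34436/46769 = -33117*1/34389 - 34436*1/46769 = -11039/11463 - 34436/46769 = -911022859/536113047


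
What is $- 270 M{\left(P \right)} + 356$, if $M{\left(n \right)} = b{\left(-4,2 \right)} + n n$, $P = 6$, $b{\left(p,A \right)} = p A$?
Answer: $-7204$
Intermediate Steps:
$b{\left(p,A \right)} = A p$
$M{\left(n \right)} = -8 + n^{2}$ ($M{\left(n \right)} = 2 \left(-4\right) + n n = -8 + n^{2}$)
$- 270 M{\left(P \right)} + 356 = - 270 \left(-8 + 6^{2}\right) + 356 = - 270 \left(-8 + 36\right) + 356 = \left(-270\right) 28 + 356 = -7560 + 356 = -7204$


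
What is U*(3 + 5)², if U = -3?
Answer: -192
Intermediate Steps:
U*(3 + 5)² = -3*(3 + 5)² = -3*8² = -3*64 = -192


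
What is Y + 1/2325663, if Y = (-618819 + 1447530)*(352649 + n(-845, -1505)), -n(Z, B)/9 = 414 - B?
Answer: 646374861330583555/2325663 ≈ 2.7793e+11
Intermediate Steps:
n(Z, B) = -3726 + 9*B (n(Z, B) = -9*(414 - B) = -3726 + 9*B)
Y = 277931437758 (Y = (-618819 + 1447530)*(352649 + (-3726 + 9*(-1505))) = 828711*(352649 + (-3726 - 13545)) = 828711*(352649 - 17271) = 828711*335378 = 277931437758)
Y + 1/2325663 = 277931437758 + 1/2325663 = 646374861330583555/2325663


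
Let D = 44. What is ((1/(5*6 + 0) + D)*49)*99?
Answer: 2136057/10 ≈ 2.1361e+5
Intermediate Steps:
((1/(5*6 + 0) + D)*49)*99 = ((1/(5*6 + 0) + 44)*49)*99 = ((1/(30 + 0) + 44)*49)*99 = ((1/30 + 44)*49)*99 = ((1321/30)*49)*99 = (64729/30)*99 = 2136057/10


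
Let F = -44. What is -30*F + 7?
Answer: 1327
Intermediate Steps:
-30*F + 7 = -30*(-44) + 7 = 1320 + 7 = 1327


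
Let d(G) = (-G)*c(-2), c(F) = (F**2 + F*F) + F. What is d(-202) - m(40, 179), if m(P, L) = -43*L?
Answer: 8909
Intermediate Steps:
c(F) = F + 2*F**2 (c(F) = (F**2 + F**2) + F = 2*F**2 + F = F + 2*F**2)
d(G) = -6*G (d(G) = (-G)*(-2*(1 + 2*(-2))) = (-G)*(-2*(1 - 4)) = (-G)*(-2*(-3)) = -G*6 = -6*G)
d(-202) - m(40, 179) = -6*(-202) - (-43)*179 = 1212 - 1*(-7697) = 1212 + 7697 = 8909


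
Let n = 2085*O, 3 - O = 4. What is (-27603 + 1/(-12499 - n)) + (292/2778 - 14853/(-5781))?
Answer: -18764279104595/679857162 ≈ -27600.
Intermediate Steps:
O = -1 (O = 3 - 1*4 = 3 - 4 = -1)
n = -2085 (n = 2085*(-1) = -2085)
(-27603 + 1/(-12499 - n)) + (292/2778 - 14853/(-5781)) = (-27603 + 1/(-12499 - 1*(-2085))) + (292/2778 - 14853/(-5781)) = (-27603 + 1/(-12499 + 2085)) + (292*(1/2778) - 14853*(-1/5781)) = (-27603 + 1/(-10414)) + (146/1389 + 4951/1927) = (-27603 - 1/10414) + 7158281/2676603 = -287457643/10414 + 7158281/2676603 = -18764279104595/679857162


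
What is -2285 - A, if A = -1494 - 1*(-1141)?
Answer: -1932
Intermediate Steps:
A = -353 (A = -1494 + 1141 = -353)
-2285 - A = -2285 - 1*(-353) = -2285 + 353 = -1932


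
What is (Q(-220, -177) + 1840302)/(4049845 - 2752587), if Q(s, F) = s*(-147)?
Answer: 936321/648629 ≈ 1.4435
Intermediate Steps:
Q(s, F) = -147*s
(Q(-220, -177) + 1840302)/(4049845 - 2752587) = (-147*(-220) + 1840302)/(4049845 - 2752587) = (32340 + 1840302)/1297258 = 1872642*(1/1297258) = 936321/648629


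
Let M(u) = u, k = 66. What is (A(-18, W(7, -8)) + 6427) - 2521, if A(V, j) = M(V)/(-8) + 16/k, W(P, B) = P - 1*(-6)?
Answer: 515921/132 ≈ 3908.5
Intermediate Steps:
W(P, B) = 6 + P (W(P, B) = P + 6 = 6 + P)
A(V, j) = 8/33 - V/8 (A(V, j) = V/(-8) + 16/66 = V*(-⅛) + 16*(1/66) = -V/8 + 8/33 = 8/33 - V/8)
(A(-18, W(7, -8)) + 6427) - 2521 = ((8/33 - ⅛*(-18)) + 6427) - 2521 = ((8/33 + 9/4) + 6427) - 2521 = (329/132 + 6427) - 2521 = 848693/132 - 2521 = 515921/132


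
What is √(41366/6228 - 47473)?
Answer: I*√51142342694/1038 ≈ 217.87*I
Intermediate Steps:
√(41366/6228 - 47473) = √(41366*(1/6228) - 47473) = √(20683/3114 - 47473) = √(-147810239/3114) = I*√51142342694/1038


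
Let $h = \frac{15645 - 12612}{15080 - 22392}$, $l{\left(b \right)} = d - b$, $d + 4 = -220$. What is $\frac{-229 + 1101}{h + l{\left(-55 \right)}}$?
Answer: $- \frac{6376064}{1238761} \approx -5.1471$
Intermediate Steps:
$d = -224$ ($d = -4 - 220 = -224$)
$l{\left(b \right)} = -224 - b$
$h = - \frac{3033}{7312}$ ($h = \frac{3033}{-7312} = 3033 \left(- \frac{1}{7312}\right) = - \frac{3033}{7312} \approx -0.4148$)
$\frac{-229 + 1101}{h + l{\left(-55 \right)}} = \frac{-229 + 1101}{- \frac{3033}{7312} - 169} = \frac{872}{- \frac{3033}{7312} + \left(-224 + 55\right)} = \frac{872}{- \frac{3033}{7312} - 169} = \frac{872}{- \frac{1238761}{7312}} = 872 \left(- \frac{7312}{1238761}\right) = - \frac{6376064}{1238761}$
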